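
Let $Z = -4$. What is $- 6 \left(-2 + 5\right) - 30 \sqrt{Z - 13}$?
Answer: $-18 - 30 i \sqrt{17} \approx -18.0 - 123.69 i$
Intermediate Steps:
$- 6 \left(-2 + 5\right) - 30 \sqrt{Z - 13} = - 6 \left(-2 + 5\right) - 30 \sqrt{-4 - 13} = \left(-6\right) 3 - 30 \sqrt{-17} = -18 - 30 i \sqrt{17}$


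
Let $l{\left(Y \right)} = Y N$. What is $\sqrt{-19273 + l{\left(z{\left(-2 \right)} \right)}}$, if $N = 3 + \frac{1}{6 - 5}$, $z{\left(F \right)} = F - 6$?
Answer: $3 i \sqrt{2145} \approx 138.94 i$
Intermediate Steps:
$z{\left(F \right)} = -6 + F$ ($z{\left(F \right)} = F - 6 = -6 + F$)
$N = 4$ ($N = 3 + 1^{-1} = 3 + 1 = 4$)
$l{\left(Y \right)} = 4 Y$ ($l{\left(Y \right)} = Y 4 = 4 Y$)
$\sqrt{-19273 + l{\left(z{\left(-2 \right)} \right)}} = \sqrt{-19273 + 4 \left(-6 - 2\right)} = \sqrt{-19273 + 4 \left(-8\right)} = \sqrt{-19273 - 32} = \sqrt{-19305} = 3 i \sqrt{2145}$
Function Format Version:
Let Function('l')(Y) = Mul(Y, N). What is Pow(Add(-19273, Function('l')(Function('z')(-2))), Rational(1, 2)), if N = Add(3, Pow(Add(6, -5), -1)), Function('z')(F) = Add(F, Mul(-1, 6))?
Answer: Mul(3, I, Pow(2145, Rational(1, 2))) ≈ Mul(138.94, I)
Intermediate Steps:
Function('z')(F) = Add(-6, F) (Function('z')(F) = Add(F, -6) = Add(-6, F))
N = 4 (N = Add(3, Pow(1, -1)) = Add(3, 1) = 4)
Function('l')(Y) = Mul(4, Y) (Function('l')(Y) = Mul(Y, 4) = Mul(4, Y))
Pow(Add(-19273, Function('l')(Function('z')(-2))), Rational(1, 2)) = Pow(Add(-19273, Mul(4, Add(-6, -2))), Rational(1, 2)) = Pow(Add(-19273, Mul(4, -8)), Rational(1, 2)) = Pow(Add(-19273, -32), Rational(1, 2)) = Pow(-19305, Rational(1, 2)) = Mul(3, I, Pow(2145, Rational(1, 2)))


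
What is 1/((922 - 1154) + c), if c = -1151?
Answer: -1/1383 ≈ -0.00072307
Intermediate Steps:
1/((922 - 1154) + c) = 1/((922 - 1154) - 1151) = 1/(-232 - 1151) = 1/(-1383) = -1/1383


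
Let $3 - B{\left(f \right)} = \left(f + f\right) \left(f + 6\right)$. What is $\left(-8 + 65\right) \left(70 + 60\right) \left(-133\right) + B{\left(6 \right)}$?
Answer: $-985671$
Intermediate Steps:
$B{\left(f \right)} = 3 - 2 f \left(6 + f\right)$ ($B{\left(f \right)} = 3 - \left(f + f\right) \left(f + 6\right) = 3 - 2 f \left(6 + f\right)$)
$\left(-8 + 65\right) \left(70 + 60\right) \left(-133\right) + B{\left(6 \right)} = \left(-8 + 65\right) \left(70 + 60\right) \left(-133\right) - \left(69 + 72\right) = 57 \cdot 130 \left(-133\right) - 141 = 7410 \left(-133\right) - 141 = -985530 - 141 = -985671$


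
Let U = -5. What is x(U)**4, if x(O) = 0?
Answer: 0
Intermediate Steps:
x(U)**4 = 0**4 = 0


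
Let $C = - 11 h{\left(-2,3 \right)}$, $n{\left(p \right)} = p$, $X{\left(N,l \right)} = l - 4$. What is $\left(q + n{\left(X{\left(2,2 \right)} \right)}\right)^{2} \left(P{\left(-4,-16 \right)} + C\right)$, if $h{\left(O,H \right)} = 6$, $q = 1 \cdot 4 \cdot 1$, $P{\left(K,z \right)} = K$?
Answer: $-280$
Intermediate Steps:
$X{\left(N,l \right)} = -4 + l$ ($X{\left(N,l \right)} = l - 4 = -4 + l$)
$q = 4$ ($q = 4 \cdot 1 = 4$)
$C = -66$ ($C = \left(-11\right) 6 = -66$)
$\left(q + n{\left(X{\left(2,2 \right)} \right)}\right)^{2} \left(P{\left(-4,-16 \right)} + C\right) = \left(4 + \left(-4 + 2\right)\right)^{2} \left(-4 - 66\right) = \left(4 - 2\right)^{2} \left(-70\right) = 2^{2} \left(-70\right) = 4 \left(-70\right) = -280$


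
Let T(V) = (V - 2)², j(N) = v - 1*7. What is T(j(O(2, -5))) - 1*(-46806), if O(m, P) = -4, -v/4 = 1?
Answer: 46975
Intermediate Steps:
v = -4 (v = -4*1 = -4)
j(N) = -11 (j(N) = -4 - 1*7 = -4 - 7 = -11)
T(V) = (-2 + V)²
T(j(O(2, -5))) - 1*(-46806) = (-2 - 11)² - 1*(-46806) = (-13)² + 46806 = 169 + 46806 = 46975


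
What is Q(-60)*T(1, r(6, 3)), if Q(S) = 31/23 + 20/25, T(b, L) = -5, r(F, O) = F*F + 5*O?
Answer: -247/23 ≈ -10.739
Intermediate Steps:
r(F, O) = F² + 5*O
Q(S) = 247/115 (Q(S) = 31*(1/23) + 20*(1/25) = 31/23 + ⅘ = 247/115)
Q(-60)*T(1, r(6, 3)) = (247/115)*(-5) = -247/23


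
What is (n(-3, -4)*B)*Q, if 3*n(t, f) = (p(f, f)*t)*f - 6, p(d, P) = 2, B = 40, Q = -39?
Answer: -9360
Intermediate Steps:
n(t, f) = -2 + 2*f*t/3 (n(t, f) = ((2*t)*f - 6)/3 = (2*f*t - 6)/3 = (-6 + 2*f*t)/3 = -2 + 2*f*t/3)
(n(-3, -4)*B)*Q = ((-2 + (2/3)*(-4)*(-3))*40)*(-39) = ((-2 + 8)*40)*(-39) = (6*40)*(-39) = 240*(-39) = -9360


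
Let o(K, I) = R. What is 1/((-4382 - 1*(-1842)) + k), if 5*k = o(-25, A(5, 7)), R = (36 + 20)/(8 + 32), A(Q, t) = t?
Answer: -25/63493 ≈ -0.00039374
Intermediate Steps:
R = 7/5 (R = 56/40 = 56*(1/40) = 7/5 ≈ 1.4000)
o(K, I) = 7/5
k = 7/25 (k = (⅕)*(7/5) = 7/25 ≈ 0.28000)
1/((-4382 - 1*(-1842)) + k) = 1/((-4382 - 1*(-1842)) + 7/25) = 1/((-4382 + 1842) + 7/25) = 1/(-2540 + 7/25) = 1/(-63493/25) = -25/63493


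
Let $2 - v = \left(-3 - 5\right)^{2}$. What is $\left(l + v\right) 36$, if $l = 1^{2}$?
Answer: $-2196$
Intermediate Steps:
$v = -62$ ($v = 2 - \left(-3 - 5\right)^{2} = 2 - \left(-8\right)^{2} = 2 - 64 = -62$)
$l = 1$
$\left(l + v\right) 36 = \left(1 - 62\right) 36 = \left(-61\right) 36 = -2196$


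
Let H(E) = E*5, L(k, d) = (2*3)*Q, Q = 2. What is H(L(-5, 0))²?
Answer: 3600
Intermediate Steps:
L(k, d) = 12 (L(k, d) = (2*3)*2 = 6*2 = 12)
H(E) = 5*E
H(L(-5, 0))² = (5*12)² = 60² = 3600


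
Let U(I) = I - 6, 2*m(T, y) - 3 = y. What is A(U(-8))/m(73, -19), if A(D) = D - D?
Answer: 0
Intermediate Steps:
m(T, y) = 3/2 + y/2
U(I) = -6 + I
A(D) = 0
A(U(-8))/m(73, -19) = 0/(3/2 + (½)*(-19)) = 0/(3/2 - 19/2) = 0/(-8) = 0*(-⅛) = 0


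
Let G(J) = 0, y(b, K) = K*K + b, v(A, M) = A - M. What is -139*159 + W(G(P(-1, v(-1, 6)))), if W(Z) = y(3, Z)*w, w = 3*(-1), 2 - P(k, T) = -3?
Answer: -22110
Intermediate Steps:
y(b, K) = b + K**2 (y(b, K) = K**2 + b = b + K**2)
P(k, T) = 5 (P(k, T) = 2 - 1*(-3) = 2 + 3 = 5)
w = -3
W(Z) = -9 - 3*Z**2 (W(Z) = (3 + Z**2)*(-3) = -9 - 3*Z**2)
-139*159 + W(G(P(-1, v(-1, 6)))) = -139*159 + (-9 - 3*0**2) = -22101 + (-9 - 3*0) = -22101 + (-9 + 0) = -22101 - 9 = -22110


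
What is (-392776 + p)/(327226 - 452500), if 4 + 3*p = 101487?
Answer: 1076845/375822 ≈ 2.8653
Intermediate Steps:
p = 101483/3 (p = -4/3 + (⅓)*101487 = -4/3 + 33829 = 101483/3 ≈ 33828.)
(-392776 + p)/(327226 - 452500) = (-392776 + 101483/3)/(327226 - 452500) = -1076845/3/(-125274) = -1076845/3*(-1/125274) = 1076845/375822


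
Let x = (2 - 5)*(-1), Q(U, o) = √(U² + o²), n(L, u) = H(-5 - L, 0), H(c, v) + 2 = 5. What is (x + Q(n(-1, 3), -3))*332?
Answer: 996 + 996*√2 ≈ 2404.6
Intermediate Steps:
H(c, v) = 3 (H(c, v) = -2 + 5 = 3)
n(L, u) = 3
x = 3 (x = -3*(-1) = 3)
(x + Q(n(-1, 3), -3))*332 = (3 + √(3² + (-3)²))*332 = (3 + √(9 + 9))*332 = (3 + √18)*332 = (3 + 3*√2)*332 = 996 + 996*√2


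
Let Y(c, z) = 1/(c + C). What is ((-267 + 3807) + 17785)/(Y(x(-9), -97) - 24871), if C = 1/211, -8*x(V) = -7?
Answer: -31667625/36931747 ≈ -0.85746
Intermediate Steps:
x(V) = 7/8 (x(V) = -⅛*(-7) = 7/8)
C = 1/211 ≈ 0.0047393
Y(c, z) = 1/(1/211 + c) (Y(c, z) = 1/(c + 1/211) = 1/(1/211 + c))
((-267 + 3807) + 17785)/(Y(x(-9), -97) - 24871) = ((-267 + 3807) + 17785)/(211/(1 + 211*(7/8)) - 24871) = (3540 + 17785)/(211/(1 + 1477/8) - 24871) = 21325/(211/(1485/8) - 24871) = 21325/(211*(8/1485) - 24871) = 21325/(1688/1485 - 24871) = 21325/(-36931747/1485) = 21325*(-1485/36931747) = -31667625/36931747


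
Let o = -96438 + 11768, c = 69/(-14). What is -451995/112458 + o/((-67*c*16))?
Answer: -6947442925/346595556 ≈ -20.045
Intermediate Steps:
c = -69/14 (c = 69*(-1/14) = -69/14 ≈ -4.9286)
o = -84670
-451995/112458 + o/((-67*c*16)) = -451995/112458 - 84670/(-67*(-69/14)*16) = -451995*1/112458 - 84670/((4623/14)*16) = -150665/37486 - 84670/36984/7 = -150665/37486 - 84670*7/36984 = -150665/37486 - 296345/18492 = -6947442925/346595556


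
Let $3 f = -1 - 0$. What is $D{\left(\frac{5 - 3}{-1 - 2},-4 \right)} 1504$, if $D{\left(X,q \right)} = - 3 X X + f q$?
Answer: $0$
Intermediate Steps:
$f = - \frac{1}{3}$ ($f = \frac{-1 - 0}{3} = \frac{-1 + 0}{3} = \frac{1}{3} \left(-1\right) = - \frac{1}{3} \approx -0.33333$)
$D{\left(X,q \right)} = - 3 X^{2} - \frac{q}{3}$ ($D{\left(X,q \right)} = - 3 X X - \frac{q}{3} = - 3 X^{2} - \frac{q}{3}$)
$D{\left(\frac{5 - 3}{-1 - 2},-4 \right)} 1504 = \left(- 3 \left(\frac{5 - 3}{-1 - 2}\right)^{2} - - \frac{4}{3}\right) 1504 = \left(- 3 \left(\frac{2}{-3}\right)^{2} + \frac{4}{3}\right) 1504 = \left(- 3 \left(2 \left(- \frac{1}{3}\right)\right)^{2} + \frac{4}{3}\right) 1504 = \left(- 3 \left(- \frac{2}{3}\right)^{2} + \frac{4}{3}\right) 1504 = \left(\left(-3\right) \frac{4}{9} + \frac{4}{3}\right) 1504 = \left(- \frac{4}{3} + \frac{4}{3}\right) 1504 = 0 \cdot 1504 = 0$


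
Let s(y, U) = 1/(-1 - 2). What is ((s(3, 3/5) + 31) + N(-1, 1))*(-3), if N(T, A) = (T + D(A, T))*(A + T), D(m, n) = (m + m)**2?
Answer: -92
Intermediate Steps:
s(y, U) = -1/3 (s(y, U) = 1/(-3) = -1/3)
D(m, n) = 4*m**2 (D(m, n) = (2*m)**2 = 4*m**2)
N(T, A) = (A + T)*(T + 4*A**2) (N(T, A) = (T + 4*A**2)*(A + T) = (A + T)*(T + 4*A**2))
((s(3, 3/5) + 31) + N(-1, 1))*(-3) = ((-1/3 + 31) + ((-1)**2 + 4*1**3 + 1*(-1) + 4*(-1)*1**2))*(-3) = (92/3 + (1 + 4*1 - 1 + 4*(-1)*1))*(-3) = (92/3 + (1 + 4 - 1 - 4))*(-3) = (92/3 + 0)*(-3) = (92/3)*(-3) = -92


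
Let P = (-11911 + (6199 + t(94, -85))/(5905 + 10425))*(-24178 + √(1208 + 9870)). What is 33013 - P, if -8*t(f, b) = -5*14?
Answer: -9404184213741/32660 + 778001689*√11078/65320 ≈ -2.8669e+8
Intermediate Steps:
t(f, b) = 35/4 (t(f, b) = -(-5)*14/8 = -⅛*(-70) = 35/4)
P = 9405262418321/32660 - 778001689*√11078/65320 (P = (-11911 + (6199 + 35/4)/(5905 + 10425))*(-24178 + √(1208 + 9870)) = (-11911 + (24831/4)/16330)*(-24178 + √11078) = (-11911 + (24831/4)*(1/16330))*(-24178 + √11078) = (-11911 + 24831/65320)*(-24178 + √11078) = -778001689*(-24178 + √11078)/65320 = 9405262418321/32660 - 778001689*√11078/65320 ≈ 2.8672e+8)
33013 - P = 33013 - (9405262418321/32660 - 778001689*√11078/65320) = 33013 + (-9405262418321/32660 + 778001689*√11078/65320) = -9404184213741/32660 + 778001689*√11078/65320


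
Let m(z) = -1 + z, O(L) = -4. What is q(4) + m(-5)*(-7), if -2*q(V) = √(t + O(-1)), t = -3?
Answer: 42 - I*√7/2 ≈ 42.0 - 1.3229*I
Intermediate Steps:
q(V) = -I*√7/2 (q(V) = -√(-3 - 4)/2 = -I*√7/2)
q(4) + m(-5)*(-7) = -I*√7/2 + (-1 - 5)*(-7) = -I*√7/2 - 6*(-7) = -I*√7/2 + 42 = 42 - I*√7/2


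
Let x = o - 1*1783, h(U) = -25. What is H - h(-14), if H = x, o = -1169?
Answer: -2927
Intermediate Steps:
x = -2952 (x = -1169 - 1*1783 = -1169 - 1783 = -2952)
H = -2952
H - h(-14) = -2952 - 1*(-25) = -2952 + 25 = -2927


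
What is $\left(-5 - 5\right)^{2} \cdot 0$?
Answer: $0$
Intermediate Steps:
$\left(-5 - 5\right)^{2} \cdot 0 = \left(-10\right)^{2} \cdot 0 = 100 \cdot 0 = 0$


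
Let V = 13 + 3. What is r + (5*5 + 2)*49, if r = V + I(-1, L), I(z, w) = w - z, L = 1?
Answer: 1341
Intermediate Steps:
V = 16
r = 18 (r = 16 + (1 - 1*(-1)) = 16 + (1 + 1) = 16 + 2 = 18)
r + (5*5 + 2)*49 = 18 + (5*5 + 2)*49 = 18 + (25 + 2)*49 = 18 + 27*49 = 18 + 1323 = 1341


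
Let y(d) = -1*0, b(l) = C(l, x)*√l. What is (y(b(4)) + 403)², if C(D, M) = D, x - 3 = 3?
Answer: 162409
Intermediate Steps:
x = 6 (x = 3 + 3 = 6)
b(l) = l^(3/2) (b(l) = l*√l = l^(3/2))
y(d) = 0
(y(b(4)) + 403)² = (0 + 403)² = 403² = 162409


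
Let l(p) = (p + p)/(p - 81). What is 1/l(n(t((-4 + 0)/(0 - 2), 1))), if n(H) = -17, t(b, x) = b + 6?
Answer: 49/17 ≈ 2.8824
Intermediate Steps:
t(b, x) = 6 + b
l(p) = 2*p/(-81 + p) (l(p) = (2*p)/(-81 + p) = 2*p/(-81 + p))
1/l(n(t((-4 + 0)/(0 - 2), 1))) = 1/(2*(-17)/(-81 - 17)) = 1/(2*(-17)/(-98)) = 1/(2*(-17)*(-1/98)) = 1/(17/49) = 49/17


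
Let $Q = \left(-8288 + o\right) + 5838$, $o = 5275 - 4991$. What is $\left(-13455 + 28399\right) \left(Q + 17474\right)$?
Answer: $228762752$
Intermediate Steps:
$o = 284$ ($o = 5275 - 4991 = 284$)
$Q = -2166$ ($Q = \left(-8288 + 284\right) + 5838 = -8004 + 5838 = -2166$)
$\left(-13455 + 28399\right) \left(Q + 17474\right) = \left(-13455 + 28399\right) \left(-2166 + 17474\right) = 14944 \cdot 15308 = 228762752$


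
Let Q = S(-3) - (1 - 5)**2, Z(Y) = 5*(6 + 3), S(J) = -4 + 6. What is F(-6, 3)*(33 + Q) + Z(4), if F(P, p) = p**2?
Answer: 216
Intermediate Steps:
S(J) = 2
Z(Y) = 45 (Z(Y) = 5*9 = 45)
Q = -14 (Q = 2 - (1 - 5)**2 = 2 - 1*(-4)**2 = 2 - 1*16 = 2 - 16 = -14)
F(-6, 3)*(33 + Q) + Z(4) = 3**2*(33 - 14) + 45 = 9*19 + 45 = 171 + 45 = 216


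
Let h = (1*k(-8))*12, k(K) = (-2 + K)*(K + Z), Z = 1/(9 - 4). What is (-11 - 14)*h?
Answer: -23400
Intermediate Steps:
Z = ⅕ (Z = 1/5 = ⅕ ≈ 0.20000)
k(K) = (-2 + K)*(⅕ + K) (k(K) = (-2 + K)*(K + ⅕) = (-2 + K)*(⅕ + K))
h = 936 (h = (1*(-⅖ + (-8)² - 9/5*(-8)))*12 = (1*(-⅖ + 64 + 72/5))*12 = (1*78)*12 = 78*12 = 936)
(-11 - 14)*h = (-11 - 14)*936 = -25*936 = -23400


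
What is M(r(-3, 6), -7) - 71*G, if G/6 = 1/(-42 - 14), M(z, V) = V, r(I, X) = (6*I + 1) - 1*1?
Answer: 17/28 ≈ 0.60714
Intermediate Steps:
r(I, X) = 6*I (r(I, X) = (1 + 6*I) - 1 = 6*I)
G = -3/28 (G = 6/(-42 - 14) = 6/(-56) = 6*(-1/56) = -3/28 ≈ -0.10714)
M(r(-3, 6), -7) - 71*G = -7 - 71*(-3/28) = -7 + 213/28 = 17/28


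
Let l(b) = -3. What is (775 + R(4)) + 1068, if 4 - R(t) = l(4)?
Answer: 1850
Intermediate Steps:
R(t) = 7 (R(t) = 4 - 1*(-3) = 4 + 3 = 7)
(775 + R(4)) + 1068 = (775 + 7) + 1068 = 782 + 1068 = 1850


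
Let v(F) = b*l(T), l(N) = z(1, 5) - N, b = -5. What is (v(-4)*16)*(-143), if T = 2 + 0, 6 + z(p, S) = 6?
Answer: -22880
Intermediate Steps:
z(p, S) = 0 (z(p, S) = -6 + 6 = 0)
T = 2
l(N) = -N (l(N) = 0 - N = -N)
v(F) = 10 (v(F) = -(-5)*2 = -5*(-2) = 10)
(v(-4)*16)*(-143) = (10*16)*(-143) = 160*(-143) = -22880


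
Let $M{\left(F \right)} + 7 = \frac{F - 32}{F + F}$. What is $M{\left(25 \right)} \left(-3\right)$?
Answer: $\frac{1071}{50} \approx 21.42$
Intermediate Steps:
$M{\left(F \right)} = -7 + \frac{-32 + F}{2 F}$ ($M{\left(F \right)} = -7 + \frac{F - 32}{F + F} = -7 + \frac{-32 + F}{2 F}$)
$M{\left(25 \right)} \left(-3\right) = \left(- \frac{13}{2} - \frac{16}{25}\right) \left(-3\right) = \left(- \frac{357}{50}\right) \left(-3\right) = \frac{1071}{50}$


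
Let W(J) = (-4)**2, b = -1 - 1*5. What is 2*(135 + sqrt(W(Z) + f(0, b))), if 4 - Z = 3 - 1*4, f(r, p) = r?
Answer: 278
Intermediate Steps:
b = -6 (b = -1 - 5 = -6)
Z = 5 (Z = 4 - (3 - 1*4) = 4 - (3 - 4) = 4 - 1*(-1) = 4 + 1 = 5)
W(J) = 16
2*(135 + sqrt(W(Z) + f(0, b))) = 2*(135 + sqrt(16 + 0)) = 2*(135 + sqrt(16)) = 2*(135 + 4) = 2*139 = 278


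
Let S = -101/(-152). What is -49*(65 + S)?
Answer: -489069/152 ≈ -3217.6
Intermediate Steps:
S = 101/152 (S = -101*(-1/152) = 101/152 ≈ 0.66447)
-49*(65 + S) = -49*(65 + 101/152) = -49*9981/152 = -489069/152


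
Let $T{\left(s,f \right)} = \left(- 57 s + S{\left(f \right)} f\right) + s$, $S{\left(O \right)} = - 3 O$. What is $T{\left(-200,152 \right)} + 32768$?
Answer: $-25344$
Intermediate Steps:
$T{\left(s,f \right)} = - 56 s - 3 f^{2}$ ($T{\left(s,f \right)} = \left(- 57 s + - 3 f f\right) + s = \left(- 57 s - 3 f^{2}\right) + s = - 56 s - 3 f^{2}$)
$T{\left(-200,152 \right)} + 32768 = \left(\left(-56\right) \left(-200\right) - 3 \cdot 152^{2}\right) + 32768 = \left(11200 - 69312\right) + 32768 = -58112 + 32768 = -25344$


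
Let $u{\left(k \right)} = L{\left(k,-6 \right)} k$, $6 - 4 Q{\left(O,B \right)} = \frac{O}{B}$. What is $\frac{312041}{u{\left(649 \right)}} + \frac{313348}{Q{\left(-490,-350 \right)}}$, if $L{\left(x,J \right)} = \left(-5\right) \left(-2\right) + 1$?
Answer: $\frac{44747004383}{164197} \approx 2.7252 \cdot 10^{5}$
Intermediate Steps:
$Q{\left(O,B \right)} = \frac{3}{2} - \frac{O}{4 B}$ ($Q{\left(O,B \right)} = \frac{3}{2} - \frac{O \frac{1}{B}}{4} = \frac{3}{2} - \frac{O}{4 B}$)
$L{\left(x,J \right)} = 11$ ($L{\left(x,J \right)} = 10 + 1 = 11$)
$u{\left(k \right)} = 11 k$
$\frac{312041}{u{\left(649 \right)}} + \frac{313348}{Q{\left(-490,-350 \right)}} = \frac{312041}{11 \cdot 649} + \frac{313348}{\frac{1}{4} \frac{1}{-350} \left(\left(-1\right) \left(-490\right) + 6 \left(-350\right)\right)} = \frac{312041}{7139} + \frac{313348}{\frac{1}{4} \left(- \frac{1}{350}\right) \left(490 - 2100\right)} = 312041 \cdot \frac{1}{7139} + \frac{313348}{\frac{1}{4} \left(- \frac{1}{350}\right) \left(-1610\right)} = \frac{312041}{7139} + \frac{313348}{\frac{23}{20}} = \frac{312041}{7139} + 313348 \cdot \frac{20}{23} = \frac{312041}{7139} + \frac{6266960}{23} = \frac{44747004383}{164197}$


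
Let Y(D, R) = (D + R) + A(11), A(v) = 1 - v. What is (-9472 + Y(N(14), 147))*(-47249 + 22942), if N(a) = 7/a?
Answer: 453787383/2 ≈ 2.2689e+8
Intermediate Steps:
Y(D, R) = -10 + D + R (Y(D, R) = (D + R) + (1 - 1*11) = (D + R) + (1 - 11) = (D + R) - 10 = -10 + D + R)
(-9472 + Y(N(14), 147))*(-47249 + 22942) = (-9472 + (-10 + 7/14 + 147))*(-47249 + 22942) = (-9472 + (-10 + 7*(1/14) + 147))*(-24307) = (-9472 + (-10 + ½ + 147))*(-24307) = (-9472 + 275/2)*(-24307) = -18669/2*(-24307) = 453787383/2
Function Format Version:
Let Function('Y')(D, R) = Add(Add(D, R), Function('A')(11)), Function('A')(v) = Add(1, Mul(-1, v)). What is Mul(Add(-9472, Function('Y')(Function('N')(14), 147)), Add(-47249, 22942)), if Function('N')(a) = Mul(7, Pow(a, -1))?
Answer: Rational(453787383, 2) ≈ 2.2689e+8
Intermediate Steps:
Function('Y')(D, R) = Add(-10, D, R) (Function('Y')(D, R) = Add(Add(D, R), Add(1, Mul(-1, 11))) = Add(Add(D, R), Add(1, -11)) = Add(Add(D, R), -10) = Add(-10, D, R))
Mul(Add(-9472, Function('Y')(Function('N')(14), 147)), Add(-47249, 22942)) = Mul(Add(-9472, Add(-10, Mul(7, Pow(14, -1)), 147)), Add(-47249, 22942)) = Mul(Add(-9472, Add(-10, Mul(7, Rational(1, 14)), 147)), -24307) = Mul(Add(-9472, Add(-10, Rational(1, 2), 147)), -24307) = Mul(Add(-9472, Rational(275, 2)), -24307) = Mul(Rational(-18669, 2), -24307) = Rational(453787383, 2)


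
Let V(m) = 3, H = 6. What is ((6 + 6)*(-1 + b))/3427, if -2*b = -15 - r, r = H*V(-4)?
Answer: 186/3427 ≈ 0.054275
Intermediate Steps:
r = 18 (r = 6*3 = 18)
b = 33/2 (b = -(-15 - 1*18)/2 = -(-15 - 18)/2 = -½*(-33) = 33/2 ≈ 16.500)
((6 + 6)*(-1 + b))/3427 = ((6 + 6)*(-1 + 33/2))/3427 = (12*(31/2))*(1/3427) = 186*(1/3427) = 186/3427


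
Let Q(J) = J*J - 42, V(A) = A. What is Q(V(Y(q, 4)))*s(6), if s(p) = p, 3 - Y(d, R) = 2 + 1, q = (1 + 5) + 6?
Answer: -252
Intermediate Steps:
q = 12 (q = 6 + 6 = 12)
Y(d, R) = 0 (Y(d, R) = 3 - (2 + 1) = 3 - 1*3 = 3 - 3 = 0)
Q(J) = -42 + J² (Q(J) = J² - 42 = -42 + J²)
Q(V(Y(q, 4)))*s(6) = (-42 + 0²)*6 = (-42 + 0)*6 = -42*6 = -252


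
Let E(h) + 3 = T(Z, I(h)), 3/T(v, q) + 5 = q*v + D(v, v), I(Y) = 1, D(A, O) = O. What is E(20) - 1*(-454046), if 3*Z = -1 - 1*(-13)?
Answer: 454044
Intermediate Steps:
Z = 4 (Z = (-1 - 1*(-13))/3 = (-1 + 13)/3 = (⅓)*12 = 4)
T(v, q) = 3/(-5 + v + q*v) (T(v, q) = 3/(-5 + (q*v + v)) = 3/(-5 + (v + q*v)) = 3/(-5 + v + q*v))
E(h) = -2 (E(h) = -3 + 3/(-5 + 4 + 1*4) = -3 + 3/(-5 + 4 + 4) = -3 + 3/3 = -3 + 3*(⅓) = -3 + 1 = -2)
E(20) - 1*(-454046) = -2 - 1*(-454046) = -2 + 454046 = 454044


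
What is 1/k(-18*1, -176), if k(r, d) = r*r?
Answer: 1/324 ≈ 0.0030864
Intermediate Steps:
k(r, d) = r²
1/k(-18*1, -176) = 1/((-18*1)²) = 1/((-18)²) = 1/324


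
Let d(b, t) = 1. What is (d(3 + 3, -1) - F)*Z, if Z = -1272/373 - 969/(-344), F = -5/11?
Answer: -13842/16039 ≈ -0.86302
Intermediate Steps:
F = -5/11 (F = -5*1/11 = -5/11 ≈ -0.45455)
Z = -76131/128312 (Z = -1272*1/373 - 969*(-1/344) = -1272/373 + 969/344 = -76131/128312 ≈ -0.59333)
(d(3 + 3, -1) - F)*Z = (1 - 1*(-5/11))*(-76131/128312) = (1 + 5/11)*(-76131/128312) = (16/11)*(-76131/128312) = -13842/16039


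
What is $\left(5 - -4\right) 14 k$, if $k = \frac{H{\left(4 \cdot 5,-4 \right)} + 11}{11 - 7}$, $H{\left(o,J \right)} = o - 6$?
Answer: $\frac{1575}{2} \approx 787.5$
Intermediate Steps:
$H{\left(o,J \right)} = -6 + o$ ($H{\left(o,J \right)} = o - 6 = -6 + o$)
$k = \frac{25}{4}$ ($k = \frac{\left(-6 + 4 \cdot 5\right) + 11}{11 - 7} = \frac{\left(-6 + 20\right) + 11}{4} = \left(14 + 11\right) \frac{1}{4} = 25 \cdot \frac{1}{4} = \frac{25}{4} \approx 6.25$)
$\left(5 - -4\right) 14 k = \left(5 - -4\right) 14 \cdot \frac{25}{4} = \left(5 + 4\right) 14 \cdot \frac{25}{4} = 9 \cdot 14 \cdot \frac{25}{4} = 126 \cdot \frac{25}{4} = \frac{1575}{2}$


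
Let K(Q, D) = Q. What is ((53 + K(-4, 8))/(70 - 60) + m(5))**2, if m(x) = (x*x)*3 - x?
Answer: 561001/100 ≈ 5610.0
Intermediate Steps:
m(x) = -x + 3*x**2 (m(x) = x**2*3 - x = 3*x**2 - x = -x + 3*x**2)
((53 + K(-4, 8))/(70 - 60) + m(5))**2 = ((53 - 4)/(70 - 60) + 5*(-1 + 3*5))**2 = (49/10 + 5*(-1 + 15))**2 = (49*(1/10) + 5*14)**2 = (49/10 + 70)**2 = (749/10)**2 = 561001/100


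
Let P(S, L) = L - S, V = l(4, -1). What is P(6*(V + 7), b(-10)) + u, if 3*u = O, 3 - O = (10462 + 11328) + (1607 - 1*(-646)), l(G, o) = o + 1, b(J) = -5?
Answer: -24181/3 ≈ -8060.3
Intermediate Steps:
l(G, o) = 1 + o
V = 0 (V = 1 - 1 = 0)
O = -24040 (O = 3 - ((10462 + 11328) + (1607 - 1*(-646))) = 3 - (21790 + (1607 + 646)) = 3 - (21790 + 2253) = 3 - 1*24043 = 3 - 24043 = -24040)
u = -24040/3 (u = (⅓)*(-24040) = -24040/3 ≈ -8013.3)
P(6*(V + 7), b(-10)) + u = (-5 - 6*(0 + 7)) - 24040/3 = (-5 - 6*7) - 24040/3 = (-5 - 1*42) - 24040/3 = (-5 - 42) - 24040/3 = -47 - 24040/3 = -24181/3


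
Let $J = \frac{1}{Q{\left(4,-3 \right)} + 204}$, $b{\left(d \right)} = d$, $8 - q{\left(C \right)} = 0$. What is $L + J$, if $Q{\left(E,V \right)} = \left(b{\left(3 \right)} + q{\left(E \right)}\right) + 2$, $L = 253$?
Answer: $\frac{54902}{217} \approx 253.0$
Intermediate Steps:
$q{\left(C \right)} = 8$ ($q{\left(C \right)} = 8 - 0 = 8 + 0 = 8$)
$Q{\left(E,V \right)} = 13$ ($Q{\left(E,V \right)} = \left(3 + 8\right) + 2 = 11 + 2 = 13$)
$J = \frac{1}{217}$ ($J = \frac{1}{13 + 204} = \frac{1}{217} \approx 0.0046083$)
$L + J = 253 + \frac{1}{217} = \frac{54902}{217}$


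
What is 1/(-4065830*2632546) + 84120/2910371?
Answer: 900377116404591229/31151110897004479780 ≈ 0.028904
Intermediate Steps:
1/(-4065830*2632546) + 84120/2910371 = -1/4065830*1/2632546 + 84120*(1/2910371) = -1/10703484503180 + 84120/2910371 = 900377116404591229/31151110897004479780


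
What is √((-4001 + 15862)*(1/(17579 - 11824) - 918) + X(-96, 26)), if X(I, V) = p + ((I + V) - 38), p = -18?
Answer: 7*I*√7359757527205/5755 ≈ 3299.8*I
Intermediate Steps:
X(I, V) = -56 + I + V (X(I, V) = -18 + ((I + V) - 38) = -18 + (-38 + I + V) = -56 + I + V)
√((-4001 + 15862)*(1/(17579 - 11824) - 918) + X(-96, 26)) = √((-4001 + 15862)*(1/(17579 - 11824) - 918) + (-56 - 96 + 26)) = √(11861*(1/5755 - 918) - 126) = √(11861*(-5283089/5755) - 126) = √(-62662718629/5755 - 126) = √(-62663443759/5755) = 7*I*√7359757527205/5755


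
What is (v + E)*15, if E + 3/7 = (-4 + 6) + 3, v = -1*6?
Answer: -150/7 ≈ -21.429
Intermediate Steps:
v = -6
E = 32/7 (E = -3/7 + ((-4 + 6) + 3) = -3/7 + (2 + 3) = -3/7 + 5 = 32/7 ≈ 4.5714)
(v + E)*15 = (-6 + 32/7)*15 = -10/7*15 = -150/7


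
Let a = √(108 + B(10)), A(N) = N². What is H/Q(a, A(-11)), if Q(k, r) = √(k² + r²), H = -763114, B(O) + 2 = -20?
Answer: -763114*√14727/14727 ≈ -6288.3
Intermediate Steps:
B(O) = -22 (B(O) = -2 - 20 = -22)
a = √86 (a = √(108 - 22) = √86 ≈ 9.2736)
H/Q(a, A(-11)) = -763114/√((√86)² + ((-11)²)²) = -763114/√(86 + 121²) = -763114/√(86 + 14641) = -763114*√14727/14727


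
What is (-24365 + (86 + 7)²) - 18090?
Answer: -33806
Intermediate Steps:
(-24365 + (86 + 7)²) - 18090 = (-24365 + 93²) - 18090 = (-24365 + 8649) - 18090 = -15716 - 18090 = -33806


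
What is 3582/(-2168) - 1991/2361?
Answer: -6386795/2559324 ≈ -2.4955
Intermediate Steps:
3582/(-2168) - 1991/2361 = 3582*(-1/2168) - 1991*1/2361 = -1791/1084 - 1991/2361 = -6386795/2559324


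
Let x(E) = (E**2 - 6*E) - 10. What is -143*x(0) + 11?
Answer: 1441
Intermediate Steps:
x(E) = -10 + E**2 - 6*E
-143*x(0) + 11 = -143*(-10 + 0**2 - 6*0) + 11 = -143*(-10 + 0 + 0) + 11 = -143*(-10) + 11 = 1430 + 11 = 1441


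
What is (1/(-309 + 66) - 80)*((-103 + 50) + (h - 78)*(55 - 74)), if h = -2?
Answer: -3168883/27 ≈ -1.1737e+5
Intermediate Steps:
(1/(-309 + 66) - 80)*((-103 + 50) + (h - 78)*(55 - 74)) = (1/(-309 + 66) - 80)*((-103 + 50) + (-2 - 78)*(55 - 74)) = (1/(-243) - 80)*(-53 - 80*(-19)) = (-1/243 - 80)*(-53 + 1520) = -19441/243*1467 = -3168883/27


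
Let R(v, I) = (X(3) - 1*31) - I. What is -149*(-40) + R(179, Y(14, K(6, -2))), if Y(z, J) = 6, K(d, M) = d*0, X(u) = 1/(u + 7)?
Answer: 59231/10 ≈ 5923.1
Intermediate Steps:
X(u) = 1/(7 + u)
K(d, M) = 0
R(v, I) = -309/10 - I (R(v, I) = (1/(7 + 3) - 1*31) - I = (1/10 - 31) - I = (⅒ - 31) - I = -309/10 - I)
-149*(-40) + R(179, Y(14, K(6, -2))) = -149*(-40) + (-309/10 - 1*6) = 5960 + (-309/10 - 6) = 5960 - 369/10 = 59231/10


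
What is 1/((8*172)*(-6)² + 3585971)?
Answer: 1/3635507 ≈ 2.7506e-7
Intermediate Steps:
1/((8*172)*(-6)² + 3585971) = 1/(1376*36 + 3585971) = 1/(49536 + 3585971) = 1/3635507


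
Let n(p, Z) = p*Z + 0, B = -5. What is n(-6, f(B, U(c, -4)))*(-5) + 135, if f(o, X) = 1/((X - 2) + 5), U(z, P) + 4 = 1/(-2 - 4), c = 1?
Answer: 765/7 ≈ 109.29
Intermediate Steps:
U(z, P) = -25/6 (U(z, P) = -4 + 1/(-2 - 4) = -4 + 1/(-6) = -4 - ⅙ = -25/6)
f(o, X) = 1/(3 + X) (f(o, X) = 1/((-2 + X) + 5) = 1/(3 + X))
n(p, Z) = Z*p (n(p, Z) = Z*p + 0 = Z*p)
n(-6, f(B, U(c, -4)))*(-5) + 135 = (-6/(3 - 25/6))*(-5) + 135 = (-6/(-7/6))*(-5) + 135 = -6/7*(-6)*(-5) + 135 = (36/7)*(-5) + 135 = -180/7 + 135 = 765/7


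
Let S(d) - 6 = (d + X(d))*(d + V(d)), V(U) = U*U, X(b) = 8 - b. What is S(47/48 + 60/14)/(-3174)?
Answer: -3808417/44791488 ≈ -0.085025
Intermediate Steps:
V(U) = U**2
S(d) = 6 + 8*d + 8*d**2 (S(d) = 6 + (d + (8 - d))*(d + d**2) = 6 + 8*(d + d**2) = 6 + (8*d + 8*d**2) = 6 + 8*d + 8*d**2)
S(47/48 + 60/14)/(-3174) = (6 + 8*(47/48 + 60/14) + 8*(47/48 + 60/14)**2)/(-3174) = (6 + 8*(47*(1/48) + 60*(1/14)) + 8*(47*(1/48) + 60*(1/14))**2)*(-1/3174) = (6 + 8*(47/48 + 30/7) + 8*(47/48 + 30/7)**2)*(-1/3174) = (6 + 8*(1769/336) + 8*(1769/336)**2)*(-1/3174) = (6 + 1769/42 + 8*(3129361/112896))*(-1/3174) = (6 + 1769/42 + 3129361/14112)*(-1/3174) = (3808417/14112)*(-1/3174) = -3808417/44791488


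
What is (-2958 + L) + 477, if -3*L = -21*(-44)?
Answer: -2789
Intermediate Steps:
L = -308 (L = -(-7)*(-44) = -1/3*924 = -308)
(-2958 + L) + 477 = (-2958 - 308) + 477 = -3266 + 477 = -2789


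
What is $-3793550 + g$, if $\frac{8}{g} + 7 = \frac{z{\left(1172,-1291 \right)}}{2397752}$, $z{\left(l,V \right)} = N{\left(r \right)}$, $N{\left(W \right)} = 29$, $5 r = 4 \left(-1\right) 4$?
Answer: $- \frac{63671853866266}{16784235} \approx -3.7936 \cdot 10^{6}$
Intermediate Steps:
$r = - \frac{16}{5}$ ($r = \frac{4 \left(-1\right) 4}{5} = \frac{\left(-4\right) 4}{5} = \frac{1}{5} \left(-16\right) = - \frac{16}{5} \approx -3.2$)
$z{\left(l,V \right)} = 29$
$g = - \frac{19182016}{16784235}$ ($g = \frac{8}{-7 + \frac{29}{2397752}} = \frac{8}{- \frac{16784235}{2397752}} = 8 \left(- \frac{2397752}{16784235}\right) = - \frac{19182016}{16784235} \approx -1.1429$)
$-3793550 + g = -3793550 - \frac{19182016}{16784235} = - \frac{63671853866266}{16784235}$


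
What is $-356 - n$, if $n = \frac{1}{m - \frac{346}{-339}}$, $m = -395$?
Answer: $- \frac{47546665}{133559} \approx -356.0$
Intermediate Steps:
$n = - \frac{339}{133559}$ ($n = \frac{1}{-395 - \frac{346}{-339}} = \frac{1}{-395 - - \frac{346}{339}} = \frac{1}{-395 + \frac{346}{339}} = \frac{1}{- \frac{133559}{339}} = - \frac{339}{133559} \approx -0.0025382$)
$-356 - n = -356 - - \frac{339}{133559} = -356 + \frac{339}{133559} = - \frac{47546665}{133559}$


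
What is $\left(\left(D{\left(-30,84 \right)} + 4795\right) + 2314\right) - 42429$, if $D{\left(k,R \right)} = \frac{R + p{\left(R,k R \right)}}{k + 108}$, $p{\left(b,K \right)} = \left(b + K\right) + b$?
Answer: $- \frac{459538}{13} \approx -35349.0$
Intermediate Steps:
$p{\left(b,K \right)} = K + 2 b$ ($p{\left(b,K \right)} = \left(K + b\right) + b = K + 2 b$)
$D{\left(k,R \right)} = \frac{3 R + R k}{108 + k}$ ($D{\left(k,R \right)} = \frac{R + \left(k R + 2 R\right)}{k + 108} = \frac{R + \left(R k + 2 R\right)}{108 + k} = \frac{R + \left(2 R + R k\right)}{108 + k} = \frac{3 R + R k}{108 + k}$)
$\left(\left(D{\left(-30,84 \right)} + 4795\right) + 2314\right) - 42429 = \left(\left(\frac{84 \left(3 - 30\right)}{108 - 30} + 4795\right) + 2314\right) - 42429 = \left(\left(84 \cdot \frac{1}{78} \left(-27\right) + 4795\right) + 2314\right) - 42429 = \left(\left(- \frac{378}{13} + 4795\right) + 2314\right) - 42429 = \left(\frac{61957}{13} + 2314\right) - 42429 = \frac{92039}{13} - 42429 = - \frac{459538}{13}$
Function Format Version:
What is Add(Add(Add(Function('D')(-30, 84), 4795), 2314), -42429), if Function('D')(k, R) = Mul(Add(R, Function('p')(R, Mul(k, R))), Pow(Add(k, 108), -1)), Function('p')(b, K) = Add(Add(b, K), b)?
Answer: Rational(-459538, 13) ≈ -35349.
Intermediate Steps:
Function('p')(b, K) = Add(K, Mul(2, b)) (Function('p')(b, K) = Add(Add(K, b), b) = Add(K, Mul(2, b)))
Function('D')(k, R) = Mul(Pow(Add(108, k), -1), Add(Mul(3, R), Mul(R, k))) (Function('D')(k, R) = Mul(Add(R, Add(Mul(k, R), Mul(2, R))), Pow(Add(k, 108), -1)) = Mul(Add(R, Add(Mul(R, k), Mul(2, R))), Pow(Add(108, k), -1)) = Mul(Add(R, Add(Mul(2, R), Mul(R, k))), Pow(Add(108, k), -1)) = Mul(Add(Mul(3, R), Mul(R, k)), Pow(Add(108, k), -1)) = Mul(Pow(Add(108, k), -1), Add(Mul(3, R), Mul(R, k))))
Add(Add(Add(Function('D')(-30, 84), 4795), 2314), -42429) = Add(Add(Add(Mul(84, Pow(Add(108, -30), -1), Add(3, -30)), 4795), 2314), -42429) = Add(Add(Add(Mul(84, Pow(78, -1), -27), 4795), 2314), -42429) = Add(Add(Add(Mul(84, Rational(1, 78), -27), 4795), 2314), -42429) = Add(Add(Add(Rational(-378, 13), 4795), 2314), -42429) = Add(Add(Rational(61957, 13), 2314), -42429) = Add(Rational(92039, 13), -42429) = Rational(-459538, 13)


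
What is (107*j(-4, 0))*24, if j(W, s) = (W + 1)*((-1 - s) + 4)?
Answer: -23112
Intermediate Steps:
j(W, s) = (1 + W)*(3 - s)
(107*j(-4, 0))*24 = (107*(3 - 1*0 + 3*(-4) - 1*(-4)*0))*24 = (107*(3 + 0 - 12 + 0))*24 = (107*(-9))*24 = -963*24 = -23112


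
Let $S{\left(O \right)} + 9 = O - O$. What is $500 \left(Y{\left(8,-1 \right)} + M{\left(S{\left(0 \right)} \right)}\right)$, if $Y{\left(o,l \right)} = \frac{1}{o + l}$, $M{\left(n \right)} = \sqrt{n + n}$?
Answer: $\frac{500}{7} + 1500 i \sqrt{2} \approx 71.429 + 2121.3 i$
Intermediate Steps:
$S{\left(O \right)} = -9$ ($S{\left(O \right)} = -9 + \left(O - O\right) = -9 + 0 = -9$)
$M{\left(n \right)} = \sqrt{2} \sqrt{n}$ ($M{\left(n \right)} = \sqrt{2 n} = \sqrt{2} \sqrt{n}$)
$Y{\left(o,l \right)} = \frac{1}{l + o}$
$500 \left(Y{\left(8,-1 \right)} + M{\left(S{\left(0 \right)} \right)}\right) = 500 \left(\frac{1}{-1 + 8} + \sqrt{2} \sqrt{-9}\right) = 500 \left(\frac{1}{7} + \sqrt{2} \cdot 3 i\right) = 500 \left(\frac{1}{7} + 3 i \sqrt{2}\right) = \frac{500}{7} + 1500 i \sqrt{2}$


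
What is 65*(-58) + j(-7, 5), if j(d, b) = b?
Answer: -3765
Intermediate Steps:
65*(-58) + j(-7, 5) = 65*(-58) + 5 = -3770 + 5 = -3765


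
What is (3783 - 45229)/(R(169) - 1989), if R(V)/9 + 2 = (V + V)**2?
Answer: -41446/1026189 ≈ -0.040388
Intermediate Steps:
R(V) = -18 + 36*V**2 (R(V) = -18 + 9*(V + V)**2 = -18 + 9*(2*V)**2 = -18 + 9*(4*V**2) = -18 + 36*V**2)
(3783 - 45229)/(R(169) - 1989) = (3783 - 45229)/((-18 + 36*169**2) - 1989) = -41446/((-18 + 36*28561) - 1989) = -41446/((-18 + 1028196) - 1989) = -41446/(1028178 - 1989) = -41446/1026189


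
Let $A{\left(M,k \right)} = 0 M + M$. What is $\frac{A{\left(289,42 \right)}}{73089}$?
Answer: $\frac{289}{73089} \approx 0.0039541$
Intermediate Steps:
$A{\left(M,k \right)} = M$ ($A{\left(M,k \right)} = 0 + M = M$)
$\frac{A{\left(289,42 \right)}}{73089} = \frac{289}{73089}$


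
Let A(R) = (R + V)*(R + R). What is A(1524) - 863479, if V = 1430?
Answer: 8140313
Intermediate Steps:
A(R) = 2*R*(1430 + R) (A(R) = (R + 1430)*(R + R) = (1430 + R)*(2*R) = 2*R*(1430 + R))
A(1524) - 863479 = 2*1524*(1430 + 1524) - 863479 = 2*1524*2954 - 863479 = 9003792 - 863479 = 8140313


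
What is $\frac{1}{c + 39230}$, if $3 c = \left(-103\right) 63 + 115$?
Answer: $\frac{3}{111316} \approx 2.695 \cdot 10^{-5}$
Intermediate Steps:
$c = - \frac{6374}{3}$ ($c = \frac{\left(-103\right) 63 + 115}{3} = \frac{-6489 + 115}{3} = \frac{1}{3} \left(-6374\right) = - \frac{6374}{3} \approx -2124.7$)
$\frac{1}{c + 39230} = \frac{1}{- \frac{6374}{3} + 39230} = \frac{1}{\frac{111316}{3}} = \frac{3}{111316}$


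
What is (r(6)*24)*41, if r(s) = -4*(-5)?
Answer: 19680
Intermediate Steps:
r(s) = 20
(r(6)*24)*41 = (20*24)*41 = 480*41 = 19680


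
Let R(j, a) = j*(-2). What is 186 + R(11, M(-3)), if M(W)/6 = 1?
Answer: 164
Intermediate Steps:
M(W) = 6 (M(W) = 6*1 = 6)
R(j, a) = -2*j
186 + R(11, M(-3)) = 186 - 2*11 = 186 - 22 = 164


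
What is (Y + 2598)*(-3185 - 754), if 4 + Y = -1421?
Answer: -4620447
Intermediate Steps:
Y = -1425 (Y = -4 - 1421 = -1425)
(Y + 2598)*(-3185 - 754) = (-1425 + 2598)*(-3185 - 754) = 1173*(-3939) = -4620447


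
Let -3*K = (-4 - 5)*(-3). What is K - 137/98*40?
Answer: -3181/49 ≈ -64.918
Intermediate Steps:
K = -9 (K = -(-4 - 5)*(-3)/3 = -(-3)*(-3) = -⅓*27 = -9)
K - 137/98*40 = -9 - 137/98*40 = -9 - 2740/49 = -3181/49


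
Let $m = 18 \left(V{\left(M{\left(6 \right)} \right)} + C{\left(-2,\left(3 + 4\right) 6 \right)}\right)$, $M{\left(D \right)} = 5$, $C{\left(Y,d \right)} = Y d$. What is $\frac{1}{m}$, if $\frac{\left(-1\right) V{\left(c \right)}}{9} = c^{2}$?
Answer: $- \frac{1}{5562} \approx -0.00017979$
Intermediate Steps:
$V{\left(c \right)} = - 9 c^{2}$
$m = -5562$ ($m = 18 \left(- 9 \cdot 5^{2} - 2 \left(3 + 4\right) 6\right) = 18 \left(\left(-9\right) 25 - 2 \cdot 7 \cdot 6\right) = 18 \left(-225 - 84\right) = 18 \left(-309\right) = -5562$)
$\frac{1}{m} = \frac{1}{-5562} = - \frac{1}{5562}$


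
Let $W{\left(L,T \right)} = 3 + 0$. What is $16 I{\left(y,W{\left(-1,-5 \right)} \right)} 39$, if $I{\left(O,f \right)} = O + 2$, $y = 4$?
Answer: $3744$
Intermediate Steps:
$W{\left(L,T \right)} = 3$
$I{\left(O,f \right)} = 2 + O$
$16 I{\left(y,W{\left(-1,-5 \right)} \right)} 39 = 16 \left(2 + 4\right) 39 = 16 \cdot 6 \cdot 39 = 96 \cdot 39 = 3744$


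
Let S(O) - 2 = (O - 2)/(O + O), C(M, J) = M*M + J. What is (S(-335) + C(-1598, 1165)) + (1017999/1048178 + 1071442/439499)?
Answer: 197133478597537825036/77162758122685 ≈ 2.5548e+6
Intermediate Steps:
C(M, J) = J + M² (C(M, J) = M² + J = J + M²)
S(O) = 2 + (-2 + O)/(2*O) (S(O) = 2 + (O - 2)/(O + O) = 2 + (-2 + O)/((2*O)) = 2 + (-2 + O)*(1/(2*O)) = 2 + (-2 + O)/(2*O))
(S(-335) + C(-1598, 1165)) + (1017999/1048178 + 1071442/439499) = ((5/2 - 1/(-335)) + (1165 + (-1598)²)) + (1017999/1048178 + 1071442/439499) = ((5/2 - 1*(-1/335)) + (1165 + 2553604)) + (1017999*(1/1048178) + 1071442*(1/439499)) = ((5/2 + 1/335) + 2554769) + (1017999/1048178 + 1071442/439499) = (1677/670 + 2554769) + 1570471475177/460673182822 = 1711696907/670 + 1570471475177/460673182822 = 197133478597537825036/77162758122685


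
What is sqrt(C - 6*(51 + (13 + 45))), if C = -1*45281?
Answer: I*sqrt(45935) ≈ 214.32*I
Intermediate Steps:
C = -45281
sqrt(C - 6*(51 + (13 + 45))) = sqrt(-45281 - 6*(51 + (13 + 45))) = sqrt(-45281 - 6*(51 + 58)) = sqrt(-45281 - 6*109) = sqrt(-45281 - 654) = sqrt(-45935) = I*sqrt(45935)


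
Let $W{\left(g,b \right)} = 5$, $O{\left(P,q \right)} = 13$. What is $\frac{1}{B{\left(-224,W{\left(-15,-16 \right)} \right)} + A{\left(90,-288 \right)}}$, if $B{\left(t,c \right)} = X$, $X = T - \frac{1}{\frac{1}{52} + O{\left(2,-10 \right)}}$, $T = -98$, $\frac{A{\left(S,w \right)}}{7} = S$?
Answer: $\frac{677}{360112} \approx 0.00188$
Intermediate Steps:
$A{\left(S,w \right)} = 7 S$
$X = - \frac{66398}{677}$ ($X = -98 - \frac{1}{\frac{1}{52} + 13} = -98 - \frac{1}{\frac{677}{52}} = -98 - \frac{52}{677} = - \frac{66398}{677} \approx -98.077$)
$B{\left(t,c \right)} = - \frac{66398}{677}$
$\frac{1}{B{\left(-224,W{\left(-15,-16 \right)} \right)} + A{\left(90,-288 \right)}} = \frac{1}{- \frac{66398}{677} + 7 \cdot 90} = \frac{1}{- \frac{66398}{677} + 630} = \frac{1}{\frac{360112}{677}} = \frac{677}{360112}$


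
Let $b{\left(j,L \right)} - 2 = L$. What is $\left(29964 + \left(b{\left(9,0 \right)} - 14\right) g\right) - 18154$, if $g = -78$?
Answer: $12746$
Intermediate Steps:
$b{\left(j,L \right)} = 2 + L$
$\left(29964 + \left(b{\left(9,0 \right)} - 14\right) g\right) - 18154 = \left(29964 + \left(\left(2 + 0\right) - 14\right) \left(-78\right)\right) - 18154 = \left(29964 + \left(2 - 14\right) \left(-78\right)\right) - 18154 = \left(29964 - -936\right) - 18154 = \left(29964 + 936\right) - 18154 = 30900 - 18154 = 12746$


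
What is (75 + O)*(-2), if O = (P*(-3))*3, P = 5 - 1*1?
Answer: -78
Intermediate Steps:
P = 4 (P = 5 - 1 = 4)
O = -36 (O = (4*(-3))*3 = -12*3 = -36)
(75 + O)*(-2) = (75 - 36)*(-2) = 39*(-2) = -78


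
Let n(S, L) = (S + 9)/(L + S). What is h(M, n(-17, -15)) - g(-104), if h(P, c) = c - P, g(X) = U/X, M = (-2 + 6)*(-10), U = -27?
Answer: 4159/104 ≈ 39.990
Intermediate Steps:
n(S, L) = (9 + S)/(L + S)
M = -40 (M = 4*(-10) = -40)
g(X) = -27/X
h(M, n(-17, -15)) - g(-104) = ((9 - 17)/(-15 - 17) - 1*(-40)) - (-27)/(-104) = (-8/(-32) + 40) - (-27)*(-1)/104 = (-1/32*(-8) + 40) - 1*27/104 = (1/4 + 40) - 27/104 = 161/4 - 27/104 = 4159/104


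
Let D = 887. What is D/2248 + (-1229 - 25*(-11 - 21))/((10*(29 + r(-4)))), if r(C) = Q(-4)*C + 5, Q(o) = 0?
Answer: -165703/191080 ≈ -0.86719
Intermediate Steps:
r(C) = 5 (r(C) = 0*C + 5 = 0 + 5 = 5)
D/2248 + (-1229 - 25*(-11 - 21))/((10*(29 + r(-4)))) = 887/2248 + (-1229 - 25*(-11 - 21))/((10*(29 + 5))) = 887*(1/2248) + (-1229 - 25*(-32))/((10*34)) = 887/2248 + (-1229 - 1*(-800))/340 = 887/2248 + (-1229 + 800)*(1/340) = 887/2248 - 429*1/340 = 887/2248 - 429/340 = -165703/191080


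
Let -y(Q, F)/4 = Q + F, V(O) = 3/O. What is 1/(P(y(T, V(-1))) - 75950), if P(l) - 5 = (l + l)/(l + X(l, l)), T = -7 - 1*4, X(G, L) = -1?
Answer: -55/4176863 ≈ -1.3168e-5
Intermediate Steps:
T = -11 (T = -7 - 4 = -11)
y(Q, F) = -4*F - 4*Q (y(Q, F) = -4*(Q + F) = -4*(F + Q) = -4*F - 4*Q)
P(l) = 5 + 2*l/(-1 + l) (P(l) = 5 + (l + l)/(l - 1) = 5 + (2*l)/(-1 + l) = 5 + 2*l/(-1 + l))
1/(P(y(T, V(-1))) - 75950) = 1/((-5 + 7*(-12/(-1) - 4*(-11)))/(-1 + (-12/(-1) - 4*(-11))) - 75950) = 1/((-5 + 7*(-12*(-1) + 44))/(-1 + (-12*(-1) + 44)) - 75950) = 1/((-5 + 7*(-4*(-3) + 44))/(-1 + (-4*(-3) + 44)) - 75950) = 1/((-5 + 7*(12 + 44))/(-1 + (12 + 44)) - 75950) = 1/((-5 + 7*56)/(-1 + 56) - 75950) = 1/((-5 + 392)/55 - 75950) = 1/((1/55)*387 - 75950) = 1/(387/55 - 75950) = 1/(-4176863/55) = -55/4176863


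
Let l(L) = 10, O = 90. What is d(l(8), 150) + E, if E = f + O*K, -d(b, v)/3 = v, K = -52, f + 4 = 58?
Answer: -5076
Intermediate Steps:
f = 54 (f = -4 + 58 = 54)
d(b, v) = -3*v
E = -4626 (E = 54 + 90*(-52) = 54 - 4680 = -4626)
d(l(8), 150) + E = -3*150 - 4626 = -450 - 4626 = -5076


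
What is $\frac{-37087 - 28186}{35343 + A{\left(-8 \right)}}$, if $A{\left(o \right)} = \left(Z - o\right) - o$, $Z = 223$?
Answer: $- \frac{65273}{35582} \approx -1.8344$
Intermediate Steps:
$A{\left(o \right)} = 223 - 2 o$ ($A{\left(o \right)} = \left(223 - o\right) - o = 223 - 2 o$)
$\frac{-37087 - 28186}{35343 + A{\left(-8 \right)}} = \frac{-37087 - 28186}{35343 + \left(223 - -16\right)} = \frac{-37087 - 28186}{35343 + \left(223 + 16\right)} = - \frac{65273}{35343 + 239} = - \frac{65273}{35582}$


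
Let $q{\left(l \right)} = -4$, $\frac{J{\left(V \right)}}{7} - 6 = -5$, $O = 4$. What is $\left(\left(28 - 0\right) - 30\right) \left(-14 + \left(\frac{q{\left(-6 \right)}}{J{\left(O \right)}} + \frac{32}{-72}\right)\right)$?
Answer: $\frac{1892}{63} \approx 30.032$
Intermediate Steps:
$J{\left(V \right)} = 7$ ($J{\left(V \right)} = 42 + 7 \left(-5\right) = 42 - 35 = 7$)
$\left(\left(28 - 0\right) - 30\right) \left(-14 + \left(\frac{q{\left(-6 \right)}}{J{\left(O \right)}} + \frac{32}{-72}\right)\right) = \left(\left(28 - 0\right) - 30\right) \left(-14 + \left(- \frac{4}{7} + \frac{32}{-72}\right)\right) = \left(\left(28 + 0\right) - 30\right) \left(-14 + \left(\left(-4\right) \frac{1}{7} + 32 \left(- \frac{1}{72}\right)\right)\right) = \left(28 - 30\right) \left(-14 - \frac{64}{63}\right) = - 2 \left(-14 - \frac{64}{63}\right) = \left(-2\right) \left(- \frac{946}{63}\right) = \frac{1892}{63}$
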